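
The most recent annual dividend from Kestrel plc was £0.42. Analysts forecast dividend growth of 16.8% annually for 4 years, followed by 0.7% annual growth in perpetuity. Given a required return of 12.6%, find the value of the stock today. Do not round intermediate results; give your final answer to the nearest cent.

£5.96

D_1 = 0.49056
D_2 = 0.57297
D_3 = 0.66923
D_4 = 0.78166
Terminal value at year 4: TV = D_4×(1+g_2)/(r−g_2) = 0.78714/0.119 = 6.61459
P_0 = D_1/(1+r)^1 + D_2/(1+r)^2 + D_3/(1+r)^3 + D_4/(1+r)^4 + TV/(1+r)^4
    = 0.43567 + 0.45192 + 0.46877 + 0.48626 + 4.11481 = 5.95742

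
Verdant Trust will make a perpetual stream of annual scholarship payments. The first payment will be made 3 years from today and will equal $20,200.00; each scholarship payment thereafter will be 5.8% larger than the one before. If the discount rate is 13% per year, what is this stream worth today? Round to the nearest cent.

Value at end of year 2: C₁ / (r − g) = $20,200.00 / (0.13 − 0.058) = $280,555.5556
Discount to today: PV = $280,555.5556 / (1 + 0.13)^2 = $280,555.5556 / 1.276900 = $219,716.15

$219716.15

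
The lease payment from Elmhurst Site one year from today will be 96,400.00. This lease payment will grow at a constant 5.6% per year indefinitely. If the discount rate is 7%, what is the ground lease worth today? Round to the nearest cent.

6885714.29

Growing perpetuity: P = D₁ / (r − g) = 96,400.0000 / (0.07 − 0.056) = 6,885,714.29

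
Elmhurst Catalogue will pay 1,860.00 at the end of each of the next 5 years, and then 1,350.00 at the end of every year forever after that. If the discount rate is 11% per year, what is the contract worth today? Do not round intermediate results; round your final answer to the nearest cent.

PV of 5-year annuity: 1,860.00 × [1 − (1+0.11)^−5] / 0.11 = 6874.36845
Perpetuity value at year 5: 1,350.00 / 0.11 = 12272.72727
PV of perpetuity: 12272.72727 / (1+0.11)^5 = 7283.26630
Total PV = 6874.36845 + 7283.26630 = 14157.63475

14157.63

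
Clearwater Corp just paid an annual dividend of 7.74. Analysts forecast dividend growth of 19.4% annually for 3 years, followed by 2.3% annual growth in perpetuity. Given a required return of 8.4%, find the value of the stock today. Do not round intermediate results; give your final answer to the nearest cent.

D_1 = 9.24156
D_2 = 11.03442
D_3 = 13.17510
Terminal value at year 3: TV = D_3×(1+g_2)/(r−g_2) = 13.47813/0.061 = 220.95292
P_0 = D_1/(1+r)^1 + D_2/(1+r)^2 + D_3/(1+r)^3 + TV/(1+r)^3
    = 8.52542 + 9.39055 + 10.34347 + 173.46501 = 201.72445

201.72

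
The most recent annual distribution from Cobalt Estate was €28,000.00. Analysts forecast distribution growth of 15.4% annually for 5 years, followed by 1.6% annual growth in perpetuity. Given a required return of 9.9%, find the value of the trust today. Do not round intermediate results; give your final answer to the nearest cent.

D_1 = 32312.00000
D_2 = 37288.04800
D_3 = 43030.40739
D_4 = 49657.09013
D_5 = 57304.28201
Terminal value at year 5: TV = D_5×(1+g_2)/(r−g_2) = 58221.15052/0.083 = 701459.64485
P_0 = D_1/(1+r)^1 + D_2/(1+r)^2 + D_3/(1+r)^3 + D_4/(1+r)^4 + D_5/(1+r)^5 + TV/(1+r)^5
    = 29401.27389 + 30872.67522 + 32417.71356 + 34040.07411 + 35743.62650 + 437536.44004 = 600011.80331

€600011.80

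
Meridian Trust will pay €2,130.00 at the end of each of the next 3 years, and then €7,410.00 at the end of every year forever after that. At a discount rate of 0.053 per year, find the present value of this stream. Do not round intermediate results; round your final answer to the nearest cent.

PV of 3-year annuity: €2,130.00 × [1 − (1+0.053)^−3] / 0.053 = 5768.06467
Perpetuity value at year 3: €7,410.00 / 0.053 = 139811.32075
PV of perpetuity: 139811.32075 / (1+0.053)^3 = 119744.95492
Total PV = 5768.06467 + 119744.95492 = 125513.01959

€125513.02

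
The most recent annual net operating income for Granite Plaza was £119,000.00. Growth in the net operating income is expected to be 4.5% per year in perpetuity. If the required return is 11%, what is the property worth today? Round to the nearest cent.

D₁ = D₀ × (1 + g) = £119,000.00 × 1.045 = £124,355.0000
Growing perpetuity: P = D₁ / (r − g) = £124,355.0000 / (0.11 − 0.045) = £1,913,153.85

£1913153.85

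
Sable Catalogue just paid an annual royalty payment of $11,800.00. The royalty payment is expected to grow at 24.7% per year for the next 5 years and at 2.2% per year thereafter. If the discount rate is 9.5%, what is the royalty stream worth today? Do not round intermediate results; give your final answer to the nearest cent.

D_1 = 14714.60000
D_2 = 18349.10620
D_3 = 22881.33543
D_4 = 28533.02528
D_5 = 35580.68253
Terminal value at year 5: TV = D_5×(1+g_2)/(r−g_2) = 36363.45754/0.073 = 498129.55539
P_0 = D_1/(1+r)^1 + D_2/(1+r)^2 + D_3/(1+r)^3 + D_4/(1+r)^4 + D_5/(1+r)^5 + TV/(1+r)^5
    = 13437.99087 + 15303.35581 + 17427.65726 + 19846.83890 + 22601.83389 + 316425.67448 = 405043.35120

$405043.35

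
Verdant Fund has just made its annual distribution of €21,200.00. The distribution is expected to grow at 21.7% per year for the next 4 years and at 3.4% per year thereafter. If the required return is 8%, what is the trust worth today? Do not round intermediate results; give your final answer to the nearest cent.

€883687.79

D_1 = 25800.40000
D_2 = 31399.08680
D_3 = 38212.68864
D_4 = 46504.84207
Terminal value at year 4: TV = D_4×(1+g_2)/(r−g_2) = 48086.00670/0.046 = 1045347.97174
P_0 = D_1/(1+r)^1 + D_2/(1+r)^2 + D_3/(1+r)^3 + D_4/(1+r)^4 + TV/(1+r)^4
    = 23889.25926 + 26919.65604 + 30334.46426 + 34182.44722 + 768361.96579 = 883687.79256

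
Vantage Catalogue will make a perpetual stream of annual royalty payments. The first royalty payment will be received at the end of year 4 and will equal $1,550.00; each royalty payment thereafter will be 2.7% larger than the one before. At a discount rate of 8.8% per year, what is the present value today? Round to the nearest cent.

Value at end of year 3: C₁ / (r − g) = $1,550.00 / (0.088 − 0.027) = $25,409.8361
Discount to today: PV = $25,409.8361 / (1 + 0.088)^3 = $25,409.8361 / 1.287913 = $19,729.46

$19729.46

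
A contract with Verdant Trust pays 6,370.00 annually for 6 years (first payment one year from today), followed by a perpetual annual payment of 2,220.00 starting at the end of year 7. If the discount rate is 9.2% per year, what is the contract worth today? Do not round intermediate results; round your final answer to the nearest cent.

42636.51

PV of 6-year annuity: 6,370.00 × [1 − (1+0.092)^−6] / 0.092 = 28405.70865
Perpetuity value at year 6: 2,220.00 / 0.092 = 24130.43478
PV of perpetuity: 24130.43478 / (1+0.092)^6 = 14230.80006
Total PV = 28405.70865 + 14230.80006 = 42636.50870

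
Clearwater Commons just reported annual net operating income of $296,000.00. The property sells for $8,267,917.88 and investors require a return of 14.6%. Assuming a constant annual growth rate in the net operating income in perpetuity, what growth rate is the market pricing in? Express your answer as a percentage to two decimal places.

P = D₀(1+g)/(r−g) ⇒ P(r−g) = D₀(1+g) ⇒ g(P+D₀) = P·r − D₀
g = (P·r − D₀)/(P + D₀) = ($8,267,917.88×0.146 − $296,000.00) / ($8,267,917.88 + $296,000.00) = 0.106390

10.64%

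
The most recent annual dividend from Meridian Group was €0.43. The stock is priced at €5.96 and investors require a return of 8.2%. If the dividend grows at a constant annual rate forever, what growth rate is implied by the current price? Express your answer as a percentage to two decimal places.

0.92%

P = D₀(1+g)/(r−g) ⇒ P(r−g) = D₀(1+g) ⇒ g(P+D₀) = P·r − D₀
g = (P·r − D₀)/(P + D₀) = (€5.96×0.082 − €0.43) / (€5.96 + €0.43) = 0.009189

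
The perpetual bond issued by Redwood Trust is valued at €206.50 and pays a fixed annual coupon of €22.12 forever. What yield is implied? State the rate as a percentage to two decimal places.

10.71%

P = C/r ⇒ r = C/P = €22.12/€206.50 = 0.107119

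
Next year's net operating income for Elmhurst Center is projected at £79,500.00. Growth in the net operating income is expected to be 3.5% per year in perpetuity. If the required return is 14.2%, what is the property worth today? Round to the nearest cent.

Growing perpetuity: P = D₁ / (r − g) = £79,500.0000 / (0.142 − 0.035) = £742,990.65

£742990.65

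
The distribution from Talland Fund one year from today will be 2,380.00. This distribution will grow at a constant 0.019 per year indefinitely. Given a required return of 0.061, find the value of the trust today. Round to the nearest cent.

Growing perpetuity: P = D₁ / (r − g) = 2,380.0000 / (0.061 − 0.019) = 56,666.67

56666.67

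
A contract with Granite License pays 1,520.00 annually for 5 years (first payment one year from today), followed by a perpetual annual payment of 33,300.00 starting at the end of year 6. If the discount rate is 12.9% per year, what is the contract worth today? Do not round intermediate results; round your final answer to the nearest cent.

PV of 5-year annuity: 1,520.00 × [1 − (1+0.129)^−5] / 0.129 = 5359.26174
Perpetuity value at year 5: 33,300.00 / 0.129 = 258139.53488
PV of perpetuity: 258139.53488 / (1+0.129)^5 = 140729.39272
Total PV = 5359.26174 + 140729.39272 = 146088.65446

146088.65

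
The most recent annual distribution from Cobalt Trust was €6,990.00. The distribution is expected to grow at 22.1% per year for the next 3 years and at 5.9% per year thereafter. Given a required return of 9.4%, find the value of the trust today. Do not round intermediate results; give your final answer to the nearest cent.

€320262.19

D_1 = 8534.79000
D_2 = 10420.97859
D_3 = 12724.01486
Terminal value at year 3: TV = D_3×(1+g_2)/(r−g_2) = 13474.73174/0.035 = 384992.33529
P_0 = D_1/(1+r)^1 + D_2/(1+r)^2 + D_3/(1+r)^3 + TV/(1+r)^3
    = 7801.45338 + 8707.10656 + 9717.89498 + 294035.73681 = 320262.19174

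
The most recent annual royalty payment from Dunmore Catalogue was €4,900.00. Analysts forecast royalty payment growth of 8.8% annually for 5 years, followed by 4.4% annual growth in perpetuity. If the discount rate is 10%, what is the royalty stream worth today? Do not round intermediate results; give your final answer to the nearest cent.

€110184.56

D_1 = 5331.20000
D_2 = 5800.34560
D_3 = 6310.77601
D_4 = 6866.12430
D_5 = 7470.34324
Terminal value at year 5: TV = D_5×(1+g_2)/(r−g_2) = 7799.03834/0.056 = 139268.54184
P_0 = D_1/(1+r)^1 + D_2/(1+r)^2 + D_3/(1+r)^3 + D_4/(1+r)^4 + D_5/(1+r)^5 + TV/(1+r)^5
    = 4846.54545 + 4793.67405 + 4741.37942 + 4689.65528 + 4638.49541 + 86474.80726 = 110184.55688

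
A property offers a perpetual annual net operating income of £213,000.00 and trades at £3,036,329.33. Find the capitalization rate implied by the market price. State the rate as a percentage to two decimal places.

P = C/r ⇒ r = C/P = £213,000.00/£3,036,329.33 = 0.070150

7.02%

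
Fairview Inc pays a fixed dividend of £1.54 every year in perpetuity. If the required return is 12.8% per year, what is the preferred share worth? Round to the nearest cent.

Level perpetuity: PV = C / r = £1.54 / 0.128 = £12.03

£12.03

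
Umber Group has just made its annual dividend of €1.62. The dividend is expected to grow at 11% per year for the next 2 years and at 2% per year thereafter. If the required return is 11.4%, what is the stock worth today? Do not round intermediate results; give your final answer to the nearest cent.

€20.68

D_1 = 1.79820
D_2 = 1.99600
Terminal value at year 2: TV = D_2×(1+g_2)/(r−g_2) = 2.03592/0.094 = 21.65875
P_0 = D_1/(1+r)^1 + D_2/(1+r)^2 + TV/(1+r)^2
    = 1.61418 + 1.60839 + 17.45271 = 20.67528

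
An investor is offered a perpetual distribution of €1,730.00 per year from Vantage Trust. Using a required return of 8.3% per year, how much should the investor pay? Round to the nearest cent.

€20843.37

Level perpetuity: PV = C / r = €1,730.00 / 0.083 = €20,843.37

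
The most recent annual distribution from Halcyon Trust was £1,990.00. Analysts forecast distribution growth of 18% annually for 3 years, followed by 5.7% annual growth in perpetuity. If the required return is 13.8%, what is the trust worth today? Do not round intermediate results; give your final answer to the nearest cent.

£35372.52

D_1 = 2348.20000
D_2 = 2770.87600
D_3 = 3269.63368
Terminal value at year 3: TV = D_3×(1+g_2)/(r−g_2) = 3456.00280/0.081 = 42666.70123
P_0 = D_1/(1+r)^1 + D_2/(1+r)^2 + D_3/(1+r)^3 + TV/(1+r)^3
    = 2063.44464 + 2139.59989 + 2218.56579 + 28950.91409 = 35372.52441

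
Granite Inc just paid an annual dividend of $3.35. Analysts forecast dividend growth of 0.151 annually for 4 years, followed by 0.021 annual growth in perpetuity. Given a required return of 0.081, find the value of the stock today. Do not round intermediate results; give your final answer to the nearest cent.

D_1 = 3.85585
D_2 = 4.43808
D_3 = 5.10823
D_4 = 5.87958
Terminal value at year 4: TV = D_4×(1+g_2)/(r−g_2) = 6.00305/0.06 = 100.05081
P_0 = D_1/(1+r)^1 + D_2/(1+r)^2 + D_3/(1+r)^3 + D_4/(1+r)^4 + TV/(1+r)^4
    = 3.56693 + 3.79790 + 4.04384 + 4.30570 + 73.26859 = 88.98295

$88.98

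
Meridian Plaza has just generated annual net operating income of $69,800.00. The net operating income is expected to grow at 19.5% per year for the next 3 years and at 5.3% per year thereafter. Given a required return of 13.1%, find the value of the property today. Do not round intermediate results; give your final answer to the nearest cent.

$1345494.15

D_1 = 83411.00000
D_2 = 99676.14500
D_3 = 119112.99328
Terminal value at year 3: TV = D_3×(1+g_2)/(r−g_2) = 125425.98192/0.078 = 1608025.40921
P_0 = D_1/(1+r)^1 + D_2/(1+r)^2 + D_3/(1+r)^3 + TV/(1+r)^3
    = 73749.77896 + 77923.06441 + 82332.50396 + 1111488.80342 = 1345494.15075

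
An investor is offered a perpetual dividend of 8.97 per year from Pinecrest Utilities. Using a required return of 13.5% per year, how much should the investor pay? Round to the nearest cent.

66.44

Level perpetuity: PV = C / r = 8.97 / 0.135 = 66.44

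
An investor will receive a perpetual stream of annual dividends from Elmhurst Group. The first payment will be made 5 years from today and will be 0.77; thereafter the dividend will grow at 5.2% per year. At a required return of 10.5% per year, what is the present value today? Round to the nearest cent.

Value at end of year 4: C₁ / (r − g) = 0.77 / (0.105 − 0.052) = 14.5283
Discount to today: PV = 14.5283 / (1 + 0.105)^4 = 14.5283 / 1.490902 = 9.74

9.74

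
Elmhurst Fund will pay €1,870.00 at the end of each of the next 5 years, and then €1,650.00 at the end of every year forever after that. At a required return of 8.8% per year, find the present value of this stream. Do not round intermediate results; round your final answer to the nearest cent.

€19610.18

PV of 5-year annuity: €1,870.00 × [1 − (1+0.088)^−5] / 0.088 = 7311.55077
Perpetuity value at year 5: €1,650.00 / 0.088 = 18750.00000
PV of perpetuity: 18750.00000 / (1+0.088)^5 = 12298.63167
Total PV = 7311.55077 + 12298.63167 = 19610.18244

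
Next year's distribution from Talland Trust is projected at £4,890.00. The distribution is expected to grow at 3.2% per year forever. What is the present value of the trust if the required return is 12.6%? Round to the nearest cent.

£52021.28

Growing perpetuity: P = D₁ / (r − g) = £4,890.0000 / (0.126 − 0.032) = £52,021.28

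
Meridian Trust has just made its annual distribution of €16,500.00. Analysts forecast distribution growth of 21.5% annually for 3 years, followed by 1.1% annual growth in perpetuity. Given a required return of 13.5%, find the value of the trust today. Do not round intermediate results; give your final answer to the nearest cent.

€221838.51

D_1 = 20047.50000
D_2 = 24357.71250
D_3 = 29594.62069
Terminal value at year 3: TV = D_3×(1+g_2)/(r−g_2) = 29920.16152/0.124 = 241291.62512
P_0 = D_1/(1+r)^1 + D_2/(1+r)^2 + D_3/(1+r)^3 + TV/(1+r)^3
    = 17662.99559 + 18907.96445 + 20240.68441 + 165026.87046 = 221838.51491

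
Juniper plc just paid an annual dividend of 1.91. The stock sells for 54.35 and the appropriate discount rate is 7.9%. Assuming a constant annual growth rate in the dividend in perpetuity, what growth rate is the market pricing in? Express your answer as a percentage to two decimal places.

4.24%

P = D₀(1+g)/(r−g) ⇒ P(r−g) = D₀(1+g) ⇒ g(P+D₀) = P·r − D₀
g = (P·r − D₀)/(P + D₀) = (54.35×0.079 − 1.91) / (54.35 + 1.91) = 0.042368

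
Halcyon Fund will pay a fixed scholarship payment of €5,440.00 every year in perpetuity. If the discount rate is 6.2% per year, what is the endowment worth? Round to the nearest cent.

Level perpetuity: PV = C / r = €5,440.00 / 0.062 = €87,741.94

€87741.94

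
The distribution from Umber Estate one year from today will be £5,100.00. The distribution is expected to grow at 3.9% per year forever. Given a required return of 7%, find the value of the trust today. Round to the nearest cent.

Growing perpetuity: P = D₁ / (r − g) = £5,100.0000 / (0.07 − 0.039) = £164,516.13

£164516.13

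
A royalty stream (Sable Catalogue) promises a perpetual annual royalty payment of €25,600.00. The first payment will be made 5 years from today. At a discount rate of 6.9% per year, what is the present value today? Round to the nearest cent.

Value at end of year 4: C / r = €25,600.00 / 0.069 = €371,014.4928
Discount to today: PV = €371,014.4928 / (1 + 0.069)^4 = €371,014.4928 / 1.305903 = €284,105.77

€284105.77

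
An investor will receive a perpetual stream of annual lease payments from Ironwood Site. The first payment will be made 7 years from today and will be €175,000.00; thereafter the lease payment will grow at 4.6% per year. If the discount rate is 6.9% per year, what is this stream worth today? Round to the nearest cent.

Value at end of year 6: C₁ / (r − g) = €175,000.00 / (0.069 − 0.046) = €7,608,695.6522
Discount to today: PV = €7,608,695.6522 / (1 + 0.069)^6 = €7,608,695.6522 / 1.492335 = €5,098,518.29

€5098518.29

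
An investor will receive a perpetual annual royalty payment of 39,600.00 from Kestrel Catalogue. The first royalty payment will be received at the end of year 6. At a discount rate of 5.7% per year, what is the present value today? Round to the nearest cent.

526557.00

Value at end of year 5: C / r = 39,600.00 / 0.057 = 694,736.8421
Discount to today: PV = 694,736.8421 / (1 + 0.057)^5 = 694,736.8421 / 1.319395 = 526,557.00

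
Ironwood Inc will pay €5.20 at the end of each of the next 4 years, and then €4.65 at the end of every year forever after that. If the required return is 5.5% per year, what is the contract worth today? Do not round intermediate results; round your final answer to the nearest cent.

€86.47

PV of 4-year annuity: €5.20 × [1 − (1+0.055)^−4] / 0.055 = 18.22678
Perpetuity value at year 4: €4.65 / 0.055 = 84.54545
PV of perpetuity: 84.54545 / (1+0.055)^4 = 68.24651
Total PV = 18.22678 + 68.24651 = 86.47329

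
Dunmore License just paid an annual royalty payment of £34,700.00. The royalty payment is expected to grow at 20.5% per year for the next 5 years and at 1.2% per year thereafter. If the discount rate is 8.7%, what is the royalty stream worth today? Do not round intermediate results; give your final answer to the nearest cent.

D_1 = 41813.50000
D_2 = 50385.26750
D_3 = 60714.24734
D_4 = 73160.66804
D_5 = 88158.60499
Terminal value at year 5: TV = D_5×(1+g_2)/(r−g_2) = 89216.50825/0.075 = 1189553.44333
P_0 = D_1/(1+r)^1 + D_2/(1+r)^2 + D_3/(1+r)^3 + D_4/(1+r)^4 + D_5/(1+r)^5 + TV/(1+r)^5
    = 38466.88132 + 42642.67893 + 47271.78299 + 52403.40249 + 58092.08831 + 783855.91164 = 1022732.74568

£1022732.75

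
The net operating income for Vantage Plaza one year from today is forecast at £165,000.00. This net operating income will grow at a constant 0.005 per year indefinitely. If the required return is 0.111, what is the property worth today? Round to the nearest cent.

Growing perpetuity: P = D₁ / (r − g) = £165,000.0000 / (0.111 − 0.005) = £1,556,603.77

£1556603.77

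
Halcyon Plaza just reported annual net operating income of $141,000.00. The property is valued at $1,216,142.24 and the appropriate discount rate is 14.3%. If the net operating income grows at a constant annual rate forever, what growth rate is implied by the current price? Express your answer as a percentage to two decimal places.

2.42%

P = D₀(1+g)/(r−g) ⇒ P(r−g) = D₀(1+g) ⇒ g(P+D₀) = P·r − D₀
g = (P·r − D₀)/(P + D₀) = ($1,216,142.24×0.143 − $141,000.00) / ($1,216,142.24 + $141,000.00) = 0.024248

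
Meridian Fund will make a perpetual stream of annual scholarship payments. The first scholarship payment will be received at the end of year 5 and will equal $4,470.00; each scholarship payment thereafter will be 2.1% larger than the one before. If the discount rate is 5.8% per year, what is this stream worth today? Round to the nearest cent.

$96419.11

Value at end of year 4: C₁ / (r − g) = $4,470.00 / (0.058 − 0.021) = $120,810.8108
Discount to today: PV = $120,810.8108 / (1 + 0.058)^4 = $120,810.8108 / 1.252976 = $96,419.11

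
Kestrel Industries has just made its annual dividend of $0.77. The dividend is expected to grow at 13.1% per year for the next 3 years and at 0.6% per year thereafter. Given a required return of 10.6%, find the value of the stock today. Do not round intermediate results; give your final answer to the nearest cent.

D_1 = 0.87087
D_2 = 0.98495
D_3 = 1.11398
Terminal value at year 3: TV = D_3×(1+g_2)/(r−g_2) = 1.12067/0.1 = 11.20667
P_0 = D_1/(1+r)^1 + D_2/(1+r)^2 + D_3/(1+r)^3 + TV/(1+r)^3
    = 0.78741 + 0.80520 + 0.82340 + 8.28345 = 10.69946

$10.70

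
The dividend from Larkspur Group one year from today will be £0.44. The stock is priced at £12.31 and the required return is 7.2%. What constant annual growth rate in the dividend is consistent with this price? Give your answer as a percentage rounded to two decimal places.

P = D₁/(r−g) ⇒ g = r − D₁/P = 0.072 − £0.44/£12.31 = 0.036257

3.63%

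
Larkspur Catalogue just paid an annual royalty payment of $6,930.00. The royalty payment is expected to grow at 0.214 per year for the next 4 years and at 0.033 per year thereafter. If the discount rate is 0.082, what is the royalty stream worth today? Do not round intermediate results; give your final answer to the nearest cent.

$268798.01

D_1 = 8413.02000
D_2 = 10213.40628
D_3 = 12399.07522
D_4 = 15052.47732
Terminal value at year 4: TV = D_4×(1+g_2)/(r−g_2) = 15549.20907/0.049 = 317330.79742
P_0 = D_1/(1+r)^1 + D_2/(1+r)^2 + D_3/(1+r)^3 + D_4/(1+r)^4 + TV/(1+r)^4
    = 7775.43438 + 8724.00863 + 9788.30543 + 10982.44251 + 231527.81860 = 268798.00956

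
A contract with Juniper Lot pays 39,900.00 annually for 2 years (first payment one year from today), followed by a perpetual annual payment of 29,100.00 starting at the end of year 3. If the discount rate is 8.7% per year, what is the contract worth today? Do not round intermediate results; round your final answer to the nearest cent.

PV of 2-year annuity: 39,900.00 × [1 − (1+0.087)^−2] / 0.087 = 70475.19019
Perpetuity value at year 2: 29,100.00 / 0.087 = 334482.75862
PV of perpetuity: 334482.75862 / (1+0.087)^2 = 283083.55976
Total PV = 70475.19019 + 283083.55976 = 353558.74995

353558.75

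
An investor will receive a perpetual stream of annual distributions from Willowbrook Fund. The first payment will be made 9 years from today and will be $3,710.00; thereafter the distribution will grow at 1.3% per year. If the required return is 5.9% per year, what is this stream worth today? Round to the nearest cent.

$50985.70

Value at end of year 8: C₁ / (r − g) = $3,710.00 / (0.059 − 0.013) = $80,652.1739
Discount to today: PV = $80,652.1739 / (1 + 0.059)^8 = $80,652.1739 / 1.581859 = $50,985.70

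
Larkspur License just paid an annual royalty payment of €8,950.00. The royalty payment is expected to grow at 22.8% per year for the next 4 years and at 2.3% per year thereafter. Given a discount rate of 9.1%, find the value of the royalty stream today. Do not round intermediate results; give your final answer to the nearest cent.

€264655.55

D_1 = 10990.60000
D_2 = 13496.45680
D_3 = 16573.64895
D_4 = 20352.44091
Terminal value at year 4: TV = D_4×(1+g_2)/(r−g_2) = 20820.54705/0.068 = 306184.51547
P_0 = D_1/(1+r)^1 + D_2/(1+r)^2 + D_3/(1+r)^3 + D_4/(1+r)^4 + TV/(1+r)^4
    = 10073.87718 + 11338.88284 + 12762.73888 + 14365.39262 + 216114.65662 = 264655.54814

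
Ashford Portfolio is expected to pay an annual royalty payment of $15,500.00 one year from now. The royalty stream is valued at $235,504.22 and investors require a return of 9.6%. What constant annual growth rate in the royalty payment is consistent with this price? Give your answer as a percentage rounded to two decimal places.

3.02%

P = D₁/(r−g) ⇒ g = r − D₁/P = 0.096 − $15,500.00/$235,504.22 = 0.030184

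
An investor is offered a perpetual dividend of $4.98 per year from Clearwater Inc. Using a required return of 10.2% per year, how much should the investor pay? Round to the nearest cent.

$48.82

Level perpetuity: PV = C / r = $4.98 / 0.102 = $48.82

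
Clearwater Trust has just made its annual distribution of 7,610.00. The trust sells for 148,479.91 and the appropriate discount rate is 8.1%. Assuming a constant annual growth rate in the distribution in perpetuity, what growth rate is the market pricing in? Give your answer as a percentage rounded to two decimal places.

2.83%

P = D₀(1+g)/(r−g) ⇒ P(r−g) = D₀(1+g) ⇒ g(P+D₀) = P·r − D₀
g = (P·r − D₀)/(P + D₀) = (148,479.91×0.081 − 7,610.00) / (148,479.91 + 7,610.00) = 0.028297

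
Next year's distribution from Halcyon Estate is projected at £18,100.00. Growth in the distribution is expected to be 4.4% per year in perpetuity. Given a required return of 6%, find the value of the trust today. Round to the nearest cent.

Growing perpetuity: P = D₁ / (r − g) = £18,100.0000 / (0.06 − 0.044) = £1,131,250.00

£1131250.00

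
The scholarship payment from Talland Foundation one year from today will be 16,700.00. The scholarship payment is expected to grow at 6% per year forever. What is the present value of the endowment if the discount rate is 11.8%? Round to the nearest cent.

287931.03

Growing perpetuity: P = D₁ / (r − g) = 16,700.0000 / (0.118 − 0.06) = 287,931.03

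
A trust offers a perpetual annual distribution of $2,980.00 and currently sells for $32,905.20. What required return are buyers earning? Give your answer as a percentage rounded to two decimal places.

9.06%

P = C/r ⇒ r = C/P = $2,980.00/$32,905.20 = 0.090563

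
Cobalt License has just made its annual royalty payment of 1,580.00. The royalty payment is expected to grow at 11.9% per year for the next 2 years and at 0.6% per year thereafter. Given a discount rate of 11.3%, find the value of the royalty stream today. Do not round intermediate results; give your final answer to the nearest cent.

D_1 = 1768.02000
D_2 = 1978.41438
Terminal value at year 2: TV = D_2×(1+g_2)/(r−g_2) = 1990.28487/0.107 = 18600.79314
P_0 = D_1/(1+r)^1 + D_2/(1+r)^2 + TV/(1+r)^2
    = 1588.51752 + 1597.08096 + 15015.54619 = 18201.14467

18201.14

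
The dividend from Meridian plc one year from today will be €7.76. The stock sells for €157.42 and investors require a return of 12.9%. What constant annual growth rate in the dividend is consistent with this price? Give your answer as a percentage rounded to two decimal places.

7.97%

P = D₁/(r−g) ⇒ g = r − D₁/P = 0.129 − €7.76/€157.42 = 0.079705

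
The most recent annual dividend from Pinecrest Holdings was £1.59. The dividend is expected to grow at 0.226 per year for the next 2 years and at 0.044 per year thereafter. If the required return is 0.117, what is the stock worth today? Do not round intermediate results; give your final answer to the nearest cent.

£31.05

D_1 = 1.94934
D_2 = 2.38989
Terminal value at year 2: TV = D_2×(1+g_2)/(r−g_2) = 2.49505/0.073 = 34.17871
P_0 = D_1/(1+r)^1 + D_2/(1+r)^2 + TV/(1+r)^2
    = 1.74516 + 1.91545 + 27.39362 = 31.05423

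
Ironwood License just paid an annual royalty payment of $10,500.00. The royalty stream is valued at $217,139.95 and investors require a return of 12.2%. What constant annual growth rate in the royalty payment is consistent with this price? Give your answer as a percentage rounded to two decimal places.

P = D₀(1+g)/(r−g) ⇒ P(r−g) = D₀(1+g) ⇒ g(P+D₀) = P·r − D₀
g = (P·r − D₀)/(P + D₀) = ($217,139.95×0.122 − $10,500.00) / ($217,139.95 + $10,500.00) = 0.070247

7.02%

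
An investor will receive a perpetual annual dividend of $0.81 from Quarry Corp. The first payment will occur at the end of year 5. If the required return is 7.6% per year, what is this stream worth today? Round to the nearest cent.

Value at end of year 4: C / r = $0.81 / 0.076 = $10.6579
Discount to today: PV = $10.6579 / (1 + 0.076)^4 = $10.6579 / 1.340445 = $7.95

$7.95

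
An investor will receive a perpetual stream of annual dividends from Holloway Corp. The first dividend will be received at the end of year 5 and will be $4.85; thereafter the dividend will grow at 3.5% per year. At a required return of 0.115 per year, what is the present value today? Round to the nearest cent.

Value at end of year 4: C₁ / (r − g) = $4.85 / (0.115 − 0.035) = $60.6250
Discount to today: PV = $60.6250 / (1 + 0.115)^4 = $60.6250 / 1.545608 = $39.22

$39.22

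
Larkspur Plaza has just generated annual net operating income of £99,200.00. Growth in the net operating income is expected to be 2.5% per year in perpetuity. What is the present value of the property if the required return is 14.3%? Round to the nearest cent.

D₁ = D₀ × (1 + g) = £99,200.00 × 1.025 = £101,680.0000
Growing perpetuity: P = D₁ / (r − g) = £101,680.0000 / (0.143 − 0.025) = £861,694.92

£861694.92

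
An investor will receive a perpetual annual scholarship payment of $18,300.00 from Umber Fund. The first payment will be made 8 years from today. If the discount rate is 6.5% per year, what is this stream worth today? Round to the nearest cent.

Value at end of year 7: C / r = $18,300.00 / 0.065 = $281,538.4615
Discount to today: PV = $281,538.4615 / (1 + 0.065)^7 = $281,538.4615 / 1.553987 = $181,171.75

$181171.75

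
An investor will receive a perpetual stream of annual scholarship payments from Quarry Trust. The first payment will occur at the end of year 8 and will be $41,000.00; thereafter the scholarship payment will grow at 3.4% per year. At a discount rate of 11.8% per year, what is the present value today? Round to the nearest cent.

$223569.19

Value at end of year 7: C₁ / (r − g) = $41,000.00 / (0.118 − 0.034) = $488,095.2381
Discount to today: PV = $488,095.2381 / (1 + 0.118)^7 = $488,095.2381 / 2.183195 = $223,569.19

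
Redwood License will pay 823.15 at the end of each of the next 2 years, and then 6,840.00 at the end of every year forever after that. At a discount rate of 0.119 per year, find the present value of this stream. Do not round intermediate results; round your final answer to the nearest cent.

47296.83

PV of 2-year annuity: 823.15 × [1 − (1+0.119)^−2] / 0.119 = 1392.99567
Perpetuity value at year 2: 6,840.00 / 0.119 = 57478.99160
PV of perpetuity: 57478.99160 / (1+0.119)^2 = 45903.83473
Total PV = 1392.99567 + 45903.83473 = 47296.83040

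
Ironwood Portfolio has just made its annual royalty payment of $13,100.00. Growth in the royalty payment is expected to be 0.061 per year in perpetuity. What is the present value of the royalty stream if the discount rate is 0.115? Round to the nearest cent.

$257390.74

D₁ = D₀ × (1 + g) = $13,100.00 × 1.061 = $13,899.1000
Growing perpetuity: P = D₁ / (r − g) = $13,899.1000 / (0.115 − 0.061) = $257,390.74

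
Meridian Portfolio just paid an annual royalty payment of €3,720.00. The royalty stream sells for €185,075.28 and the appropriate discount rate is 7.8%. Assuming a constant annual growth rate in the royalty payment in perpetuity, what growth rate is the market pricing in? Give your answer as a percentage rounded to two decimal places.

P = D₀(1+g)/(r−g) ⇒ P(r−g) = D₀(1+g) ⇒ g(P+D₀) = P·r − D₀
g = (P·r − D₀)/(P + D₀) = (€185,075.28×0.078 − €3,720.00) / (€185,075.28 + €3,720.00) = 0.056759

5.68%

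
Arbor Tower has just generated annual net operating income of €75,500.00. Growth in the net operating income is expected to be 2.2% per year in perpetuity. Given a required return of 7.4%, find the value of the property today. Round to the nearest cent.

€1483865.38

D₁ = D₀ × (1 + g) = €75,500.00 × 1.022 = €77,161.0000
Growing perpetuity: P = D₁ / (r − g) = €77,161.0000 / (0.074 − 0.022) = €1,483,865.38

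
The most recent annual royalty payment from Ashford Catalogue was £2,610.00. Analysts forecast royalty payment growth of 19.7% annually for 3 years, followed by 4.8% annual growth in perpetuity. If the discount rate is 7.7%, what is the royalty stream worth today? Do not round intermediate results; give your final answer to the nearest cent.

D_1 = 3124.17000
D_2 = 3739.63149
D_3 = 4476.33889
Terminal value at year 3: TV = D_3×(1+g_2)/(r−g_2) = 4691.20316/0.029 = 161765.62622
P_0 = D_1/(1+r)^1 + D_2/(1+r)^2 + D_3/(1+r)^3 + TV/(1+r)^3
    = 2900.80780 + 3224.01758 + 3583.23960 + 129490.86543 = 139198.93041

£139198.93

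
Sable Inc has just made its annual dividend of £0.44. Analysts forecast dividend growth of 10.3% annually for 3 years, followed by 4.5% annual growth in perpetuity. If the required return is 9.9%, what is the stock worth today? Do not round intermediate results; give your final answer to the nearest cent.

£9.94

D_1 = 0.48532
D_2 = 0.53531
D_3 = 0.59044
Terminal value at year 3: TV = D_3×(1+g_2)/(r−g_2) = 0.61701/0.054 = 11.42620
P_0 = D_1/(1+r)^1 + D_2/(1+r)^2 + D_3/(1+r)^3 + TV/(1+r)^3
    = 0.44160 + 0.44321 + 0.44482 + 8.60813 = 9.93776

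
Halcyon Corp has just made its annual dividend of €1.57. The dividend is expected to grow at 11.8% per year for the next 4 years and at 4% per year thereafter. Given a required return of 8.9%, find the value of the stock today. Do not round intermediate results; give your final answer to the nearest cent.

€43.73

D_1 = 1.75526
D_2 = 1.96238
D_3 = 2.19394
D_4 = 2.45283
Terminal value at year 4: TV = D_4×(1+g_2)/(r−g_2) = 2.55094/0.049 = 52.06000
P_0 = D_1/(1+r)^1 + D_2/(1+r)^2 + D_3/(1+r)^3 + D_4/(1+r)^4 + TV/(1+r)^4
    = 1.61181 + 1.65473 + 1.69880 + 1.74404 + 37.01627 = 43.72564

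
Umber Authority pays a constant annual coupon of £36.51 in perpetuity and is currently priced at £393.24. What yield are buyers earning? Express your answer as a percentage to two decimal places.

P = C/r ⇒ r = C/P = £36.51/£393.24 = 0.092844

9.28%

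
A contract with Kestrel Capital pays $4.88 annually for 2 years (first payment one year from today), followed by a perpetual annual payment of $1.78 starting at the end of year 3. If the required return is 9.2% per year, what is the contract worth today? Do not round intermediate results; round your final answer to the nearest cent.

PV of 2-year annuity: $4.88 × [1 − (1+0.092)^−2] / 0.092 = 8.56123
Perpetuity value at year 2: $1.78 / 0.092 = 19.34783
PV of perpetuity: 19.34783 / (1+0.092)^2 = 16.22508
Total PV = 8.56123 + 16.22508 = 24.78631

$24.79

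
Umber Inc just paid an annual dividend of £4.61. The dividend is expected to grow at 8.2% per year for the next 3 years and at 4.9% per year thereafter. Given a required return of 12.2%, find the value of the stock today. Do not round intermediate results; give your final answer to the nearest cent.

D_1 = 4.98802
D_2 = 5.39704
D_3 = 5.83959
Terminal value at year 3: TV = D_3×(1+g_2)/(r−g_2) = 6.12573/0.073 = 83.91418
P_0 = D_1/(1+r)^1 + D_2/(1+r)^2 + D_3/(1+r)^3 + TV/(1+r)^3
    = 4.44565 + 4.28716 + 4.13432 + 59.40962 = 72.27675

£72.28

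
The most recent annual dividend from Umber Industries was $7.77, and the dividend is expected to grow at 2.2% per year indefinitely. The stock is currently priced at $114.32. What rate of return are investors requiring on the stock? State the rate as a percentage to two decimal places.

D₁ = $7.77 × 1.022 = $7.9409
P = D₁/(r − g) ⇒ r = D₁/P + g = $7.9409/$114.32 + 0.022 = 0.069462 + 0.022 = 0.091462

9.15%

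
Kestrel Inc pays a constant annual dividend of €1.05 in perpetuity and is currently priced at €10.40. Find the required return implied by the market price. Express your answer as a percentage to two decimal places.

10.10%

P = C/r ⇒ r = C/P = €1.05/€10.40 = 0.100962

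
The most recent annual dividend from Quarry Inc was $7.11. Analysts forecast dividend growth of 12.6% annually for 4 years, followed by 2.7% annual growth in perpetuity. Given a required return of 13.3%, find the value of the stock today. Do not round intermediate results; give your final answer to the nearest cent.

D_1 = 8.00586
D_2 = 9.01460
D_3 = 10.15044
D_4 = 11.42939
Terminal value at year 4: TV = D_4×(1+g_2)/(r−g_2) = 11.73799/0.106 = 110.73572
P_0 = D_1/(1+r)^1 + D_2/(1+r)^2 + D_3/(1+r)^3 + D_4/(1+r)^4 + TV/(1+r)^4
    = 7.06607 + 7.02242 + 6.97903 + 6.93591 + 67.19982 = 95.20325

$95.20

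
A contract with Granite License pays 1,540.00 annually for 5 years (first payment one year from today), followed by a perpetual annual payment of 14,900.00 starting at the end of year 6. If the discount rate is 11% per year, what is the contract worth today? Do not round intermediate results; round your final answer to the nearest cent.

PV of 5-year annuity: 1,540.00 × [1 − (1+0.11)^−5] / 0.11 = 5691.68141
Perpetuity value at year 5: 14,900.00 / 0.11 = 135454.54545
PV of perpetuity: 135454.54545 / (1+0.11)^5 = 80385.67989
Total PV = 5691.68141 + 80385.67989 = 86077.36130

86077.36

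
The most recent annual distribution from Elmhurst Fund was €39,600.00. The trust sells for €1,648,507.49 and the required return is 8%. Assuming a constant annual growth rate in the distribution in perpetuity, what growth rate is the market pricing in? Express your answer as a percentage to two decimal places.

P = D₀(1+g)/(r−g) ⇒ P(r−g) = D₀(1+g) ⇒ g(P+D₀) = P·r − D₀
g = (P·r − D₀)/(P + D₀) = (€1,648,507.49×0.08 − €39,600.00) / (€1,648,507.49 + €39,600.00) = 0.054665

5.47%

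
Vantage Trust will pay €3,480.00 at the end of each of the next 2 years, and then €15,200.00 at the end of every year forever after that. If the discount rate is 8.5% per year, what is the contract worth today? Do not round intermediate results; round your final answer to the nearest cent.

€158066.07

PV of 2-year annuity: €3,480.00 × [1 − (1+0.085)^−2] / 0.085 = 6163.47767
Perpetuity value at year 2: €15,200.00 / 0.085 = 178823.52941
PV of perpetuity: 178823.52941 / (1+0.085)^2 = 151902.59246
Total PV = 6163.47767 + 151902.59246 = 158066.07013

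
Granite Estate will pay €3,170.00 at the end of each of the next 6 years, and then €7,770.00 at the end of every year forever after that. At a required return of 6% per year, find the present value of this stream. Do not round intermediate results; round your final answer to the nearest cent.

PV of 6-year annuity: €3,170.00 × [1 − (1+0.06)^−6] / 0.06 = 15587.91811
Perpetuity value at year 6: €7,770.00 / 0.06 = 129500.00000
PV of perpetuity: 129500.00000 / (1+0.06)^6 = 91292.38999
Total PV = 15587.91811 + 91292.38999 = 106880.30810

€106880.31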